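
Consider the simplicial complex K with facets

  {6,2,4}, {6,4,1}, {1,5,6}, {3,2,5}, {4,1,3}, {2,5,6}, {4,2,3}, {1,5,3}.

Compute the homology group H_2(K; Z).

H_2 = Z.

We work with the vertex ordering 1 < 2 < 3 < 4 < 5 < 6. The simplices of K, each written with vertices in increasing order, are:

  0-simplices (6): [1], [2], [3], [4], [5], [6]
  1-simplices (12): [1,3], [1,4], [1,5], [1,6], [2,3], [2,4], [2,5], [2,6], [3,4], [3,5], [4,6], [5,6]
  2-simplices (8): [1,3,4], [1,3,5], [1,4,6], [1,5,6], [2,3,4], [2,3,5], [2,4,6], [2,5,6]

so the chain groups are C_0 ≅ Z^6, C_1 ≅ Z^12, C_2 ≅ Z^8.

∂_1: C_1 → C_0 maps an edge to its endpoints' difference, ∂[p,q] = q − p. For instance
  ∂[3,5] = [5] − [3].
The resulting 6×12 matrix has rank 5, and its Smith normal form has invariant factors (1,1,1,1,1).

The boundary map ∂_2: C_2 → C_1 maps a triangle to the signed sum of its edges. For instance
  ∂[2,5,6] = [5,6] − [2,6] + [2,5],
  ∂[1,3,5] = [3,5] − [1,5] + [1,3].
As a 12×8 matrix over Z this has rank 7, with invariant factors (1,1,1,1,1,1,1).

Reading off H_k = ker ∂_k / im ∂_{k+1}:

  H_2: rank ker ∂_2 − rank ∂_3 = (8 − 7) − 0 = 1, and there is no ∂_3, so H_2 = Z.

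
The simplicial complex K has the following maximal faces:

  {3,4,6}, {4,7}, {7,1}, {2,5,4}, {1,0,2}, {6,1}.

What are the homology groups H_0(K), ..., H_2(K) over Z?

H_0 = Z,  H_1 = Z^2,  H_2 = 0.

Order the vertices as 0 < 1 < 2 < 3 < 4 < 5 < 6 < 7. Listing each simplex with vertices in this order, K has dimension 2 with simplices:

  0-simplices (8): [0], [1], [2], [3], [4], [5], [6], [7]
  1-simplices (12): [0,1], [0,2], [1,2], [1,6], [1,7], [2,4], [2,5], [3,4], [3,6], [4,5], [4,6], [4,7]
  2-simplices (3): [0,1,2], [2,4,5], [3,4,6]

giving chain groups C_0 ≅ Z^8, C_1 ≅ Z^12, C_2 ≅ Z^3.

Boundary ∂_1: C_1 → C_0 maps an edge to its endpoints' difference, ∂[p,q] = q − p.
As a 8×12 matrix over Z this has rank 7, with invariant factors (1,1,1,1,1,1,1).

∂_2: C_2 → C_1 sends each 2-simplex [p,q,r] to [q,r] − [p,r] + [p,q]. For instance
  ∂[2,4,5] = [4,5] − [2,5] + [2,4],
  ∂[0,1,2] = [1,2] − [0,2] + [0,1].
As a 12×3 matrix over Z this has rank 3, with invariant factors (1,1,1).

Computing H_k = (kernel of ∂_k) / (image of ∂_{k+1}):

  H_0: rank C_0 − rank ∂_1 = 8 − 7 = 1, and the invariant factors of ∂_1 are all 1, so H_0 = Z.
  H_1: rank ker ∂_1 − rank ∂_2 = (12 − 7) − 3 = 2, and the invariant factors of ∂_2 are all 1, so H_1 = Z^2.
  H_2: rank ker ∂_2 − rank ∂_3 = (3 − 3) − 0 = 0, and there is no ∂_3, so H_2 = 0.

As a check, the Euler characteristic is 8 − 12 + 3 = -1, which agrees with 1 − 2 + 0 = -1.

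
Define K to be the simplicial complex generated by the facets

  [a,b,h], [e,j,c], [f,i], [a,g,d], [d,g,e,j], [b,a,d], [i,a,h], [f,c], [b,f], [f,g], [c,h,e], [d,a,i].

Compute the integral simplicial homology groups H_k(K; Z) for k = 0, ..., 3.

Fix the vertex order a < b < c < d < e < f < g < h < i < j and write every simplex with vertices in increasing order. Then dim K = 3 and the simplices of K are:

  0-simplices (10): a, b, c, d, e, f, g, h, i, j
  1-simplices (23): ab, ad, ag, ah, ai, bd, bf, bh, ce, cf, ch, cj, de, dg, di, dj, eg, eh, ej, fg, fi, gj, hi
  2-simplices (11): abd, abh, adg, adi, ahi, ceh, cej, deg, dej, dgj, egj
  3-simplices (1): degj

Hence C_0 ≅ Z^10, C_1 ≅ Z^23, C_2 ≅ Z^11, C_3 ≅ Z^1.

The boundary map ∂_1: C_1 → C_0 is given by ∂[p,q] = [q] − [p]. For instance
  ∂ab = b − a.
This gives a 10×23 integer matrix of rank 9; reducing to Smith normal form yields diagonal entries (1,1,1,1,1,1,1,1,1).

Boundary ∂_2: C_2 → C_1 sends each 2-simplex [p,q,r] to [q,r] − [p,r] + [p,q]. For instance
  ∂deg = eg − dg + de,
  ∂dgj = gj − dj + dg.
As a 23×11 matrix over Z this has rank 10, with invariant factors (1,1,1,1,1,1,1,1,1,1).

∂_3: C_3 → C_2 sends each 3-simplex σ to the alternating sum Σ_i (−1)^i (σ with its i-th vertex removed). For instance
  ∂degj = egj − dgj + dej − deg.
As a 11×1 matrix over Z this has rank 1, with invariant factors (1).

From H_k ≅ ker(∂_k) / im(∂_{k+1}) we obtain:

  H_0: rank C_0 − rank ∂_1 = 10 − 9 = 1, and the invariant factors of ∂_1 are all 1, so H_0 = Z.
  H_1: rank ker ∂_1 − rank ∂_2 = (23 − 9) − 10 = 4, and the invariant factors of ∂_2 are all 1, so H_1 = Z^4.
  H_2: rank ker ∂_2 − rank ∂_3 = (11 − 10) − 1 = 0, and the invariant factors of ∂_3 are all 1, so H_2 = 0.
  H_3: rank ker ∂_3 − rank ∂_4 = (1 − 1) − 0 = 0, and there is no ∂_4, so H_3 = 0.

As a check, the Euler characteristic is 10 − 23 + 11 − 1 = -3, which agrees with 1 − 4 + 0 − 0 = -3.

H_0 = Z,  H_1 = Z^4,  H_2 = 0,  H_3 = 0.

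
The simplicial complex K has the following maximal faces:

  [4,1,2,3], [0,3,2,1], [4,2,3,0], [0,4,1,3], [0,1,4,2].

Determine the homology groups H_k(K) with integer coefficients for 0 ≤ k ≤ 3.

H_0 ≅ Z,  H_1 = 0,  H_2 = 0,  H_3 ≅ Z.

Take the total order 0 < 1 < 2 < 3 < 4 on the vertex set. Then K (dimension 3) consists of the simplices:

  0-simplices (5): [0], [1], [2], [3], [4]
  1-simplices (10): [0,1], [0,2], [0,3], [0,4], [1,2], [1,3], [1,4], [2,3], [2,4], [3,4]
  2-simplices (10): [0,1,2], [0,1,3], [0,1,4], [0,2,3], [0,2,4], [0,3,4], [1,2,3], [1,2,4], [1,3,4], [2,3,4]
  3-simplices (5): [0,1,2,3], [0,1,2,4], [0,1,3,4], [0,2,3,4], [1,2,3,4]

Hence C_0 ≅ Z^5, C_1 ≅ Z^10, C_2 ≅ Z^10, C_3 ≅ Z^5.

The boundary map ∂_1: C_1 → C_0 sends each edge [p,q] (with p < q) to q − p. For instance
  ∂[0,2] = [2] − [0].
This gives a 5×10 integer matrix of rank 4; reducing to Smith normal form yields diagonal entries (1,1,1,1).

∂_2: C_2 → C_1 sends each 2-simplex [p,q,r] to [q,r] − [p,r] + [p,q]. For instance
  ∂[1,2,3] = [2,3] − [1,3] + [1,2],
  ∂[0,2,4] = [2,4] − [0,4] + [0,2].
The resulting 10×10 matrix has rank 6, and its Smith normal form has invariant factors (1,1,1,1,1,1).

∂_3: C_3 → C_2 sends each 3-simplex σ to the alternating sum Σ_i (−1)^i (σ with its i-th vertex removed). For instance
  ∂[0,1,2,4] = [1,2,4] − [0,2,4] + [0,1,4] − [0,1,2],
  ∂[0,2,3,4] = [2,3,4] − [0,3,4] + [0,2,4] − [0,2,3].
This gives a 10×5 integer matrix of rank 4; reducing to Smith normal form yields diagonal entries (1,1,1,1).

Reading off H_k = ker ∂_k / im ∂_{k+1}:

  H_0: rank C_0 − rank ∂_1 = 5 − 4 = 1, and the invariant factors of ∂_1 are all 1, so H_0 ≅ Z.
  H_1: rank ker ∂_1 − rank ∂_2 = (10 − 4) − 6 = 0, and the invariant factors of ∂_2 are all 1, so H_1 ≅ 0.
  H_2: rank ker ∂_2 − rank ∂_3 = (10 − 6) − 4 = 0, and the invariant factors of ∂_3 are all 1, so H_2 ≅ 0.
  H_3: rank ker ∂_3 − rank ∂_4 = (5 − 4) − 0 = 1, and there is no ∂_4, so H_3 ≅ Z.

As a check, the Euler characteristic is 5 − 10 + 10 − 5 = 0, which agrees with 1 − 0 + 0 − 1 = 0.
(K is a triangulation of the 3-sphere S^3.)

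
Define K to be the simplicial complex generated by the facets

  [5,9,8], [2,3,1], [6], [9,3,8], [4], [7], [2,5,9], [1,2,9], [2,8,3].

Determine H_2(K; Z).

H_2 = 0.

We work with the vertex ordering 1 < 2 < 3 < 4 < 5 < 6 < 7 < 8 < 9. The simplices of K, each written with vertices in increasing order, are:

  0-simplices (9): [1], [2], [3], [4], [5], [6], [7], [8], [9]
  1-simplices (12): [1,2], [1,3], [1,9], [2,3], [2,5], [2,8], [2,9], [3,8], [3,9], [5,8], [5,9], [8,9]
  2-simplices (6): [1,2,3], [1,2,9], [2,3,8], [2,5,9], [3,8,9], [5,8,9]

so the chain groups are C_0 ≅ Z^9, C_1 ≅ Z^12, C_2 ≅ Z^6.

The boundary map ∂_1: C_1 → C_0 sends each edge [p,q] (with p < q) to q − p.
As a 9×12 matrix over Z this has rank 5, with invariant factors (1,1,1,1,1).

∂_2: C_2 → C_1 maps a triangle to the signed sum of its edges. For instance
  ∂[2,5,9] = [5,9] − [2,9] + [2,5],
  ∂[2,3,8] = [3,8] − [2,8] + [2,3].
This gives a 12×6 integer matrix of rank 6; reducing to Smith normal form yields diagonal entries (1,1,1,1,1,1).

Now H_k = ker ∂_k / im ∂_{k+1}, so:

  H_2: rank ker ∂_2 − rank ∂_3 = (6 − 6) − 0 = 0, and there is no ∂_3, so H_2 = 0.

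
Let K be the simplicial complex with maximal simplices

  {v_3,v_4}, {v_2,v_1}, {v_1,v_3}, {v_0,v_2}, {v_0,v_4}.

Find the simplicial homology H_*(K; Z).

H_0 = Z,  H_1 = Z.

K has 5 vertices, 5 edges.
rank ∂_0 = 0, rank ∂_1 = 4 ⇒ b_0 = 5 − 0 − 4 = 1; all invariant factors of ∂_1 are 1 so no torsion. So H_0 ≅ Z.
rank ∂_1 = 4, rank ∂_2 = 0 ⇒ b_1 = 5 − 4 − 0 = 1. So H_1 ≅ Z.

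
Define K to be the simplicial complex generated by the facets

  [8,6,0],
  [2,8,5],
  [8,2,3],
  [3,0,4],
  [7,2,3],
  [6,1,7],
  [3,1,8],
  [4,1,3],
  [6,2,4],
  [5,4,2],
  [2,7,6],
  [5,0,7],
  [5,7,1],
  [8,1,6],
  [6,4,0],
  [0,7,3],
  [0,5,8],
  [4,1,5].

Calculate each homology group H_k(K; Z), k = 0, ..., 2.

H_0 = Z,  H_1 = Z^2,  H_2 = Z.

K has 9 vertices, 27 edges, 18 triangles.
rank ∂_0 = 0, rank ∂_1 = 8 ⇒ b_0 = 9 − 0 − 8 = 1; all invariant factors of ∂_1 are 1 so no torsion. So H_0 = Z.
rank ∂_1 = 8, rank ∂_2 = 17 ⇒ b_1 = 27 − 8 − 17 = 2; all invariant factors of ∂_2 are 1 so no torsion. So H_1 = Z^2.
rank ∂_2 = 17, rank ∂_3 = 0 ⇒ b_2 = 18 − 17 − 0 = 1. So H_2 = Z.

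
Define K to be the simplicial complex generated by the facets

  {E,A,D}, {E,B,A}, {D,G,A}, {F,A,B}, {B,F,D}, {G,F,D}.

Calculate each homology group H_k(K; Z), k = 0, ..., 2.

H_0 ≅ Z,  H_1 ≅ Z,  H_2 = 0.

Take the total order A < B < D < E < F < G on the vertex set. Then K (dimension 2) consists of the simplices:

  0-simplices (6): A, B, D, E, F, G
  1-simplices (12): AB, AD, AE, AF, AG, BD, BE, BF, DE, DF, DG, FG
  2-simplices (6): ABE, ABF, ADE, ADG, BDF, DFG

Hence C_0 ≅ Z^6, C_1 ≅ Z^12, C_2 ≅ Z^6.

The boundary map ∂_1: C_1 → C_0 is given by ∂[p,q] = [q] − [p].
The 6×12 boundary matrix has rank 5 and Smith normal form diag(1,1,1,1,1).

The boundary map ∂_2: C_2 → C_1 acts by ∂[p,q,r] = [q,r] − [p,r] + [p,q]. For instance
  ∂ABE = BE − AE + AB,
  ∂ABF = BF − AF + AB.
The resulting 12×6 matrix has rank 6, and its Smith normal form has invariant factors (1,1,1,1,1,1).

Reading off H_k = ker ∂_k / im ∂_{k+1}:

  H_0: rank C_0 − rank ∂_1 = 6 − 5 = 1, and the invariant factors of ∂_1 are all 1, so H_0 ≅ Z.
  H_1: rank ker ∂_1 − rank ∂_2 = (12 − 5) − 6 = 1, and the invariant factors of ∂_2 are all 1, so H_1 ≅ Z.
  H_2: rank ker ∂_2 − rank ∂_3 = (6 − 6) − 0 = 0, and there is no ∂_3, so H_2 ≅ 0.

As a check, the Euler characteristic is 6 − 12 + 6 = 0, which agrees with 1 − 1 + 0 = 0.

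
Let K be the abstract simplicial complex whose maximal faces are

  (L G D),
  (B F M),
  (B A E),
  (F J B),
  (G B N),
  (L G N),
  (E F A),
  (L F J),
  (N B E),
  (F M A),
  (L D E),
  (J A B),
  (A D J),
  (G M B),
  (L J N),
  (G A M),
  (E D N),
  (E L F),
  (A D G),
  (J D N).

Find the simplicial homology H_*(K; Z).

H_0 = Z,  H_1 = Z ⊕ Z/2,  H_2 = 0.

K has 10 vertices, 30 edges, 20 triangles.
rank ∂_0 = 0, rank ∂_1 = 9 ⇒ b_0 = 10 − 0 − 9 = 1; all invariant factors of ∂_1 are 1 so no torsion. So H_0 = Z.
rank ∂_1 = 9, rank ∂_2 = 20 ⇒ b_1 = 30 − 9 − 20 = 1; ∂_2 has invariant factor(s) [2] giving torsion. So H_1 = Z ⊕ Z/2.
rank ∂_2 = 20, rank ∂_3 = 0 ⇒ b_2 = 20 − 20 − 0 = 0. So H_2 = 0.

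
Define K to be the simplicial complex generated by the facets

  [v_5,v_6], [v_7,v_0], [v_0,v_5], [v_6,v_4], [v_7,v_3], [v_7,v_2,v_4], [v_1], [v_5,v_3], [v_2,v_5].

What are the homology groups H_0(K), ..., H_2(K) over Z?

H_0 = Z^2,  H_1 = Z^3,  H_2 = 0.

We work with the vertex ordering v_0 < v_1 < v_2 < v_3 < v_4 < v_5 < v_6 < v_7. The simplices of K, each written with vertices in increasing order, are:

  0-simplices (8): [v_0], [v_1], [v_2], [v_3], [v_4], [v_5], [v_6], [v_7]
  1-simplices (10): [v_0,v_5], [v_0,v_7], [v_2,v_4], [v_2,v_5], [v_2,v_7], [v_3,v_5], [v_3,v_7], [v_4,v_6], [v_4,v_7], [v_5,v_6]
  2-simplices (1): [v_2,v_4,v_7]

so the chain groups are C_0 ≅ Z^8, C_1 ≅ Z^10, C_2 ≅ Z^1.

∂_1: C_1 → C_0 sends each edge [p,q] (with p < q) to q − p.
The 8×10 boundary matrix has rank 6 and Smith normal form diag(1,1,1,1,1,1).

∂_2: C_2 → C_1 sends each 2-simplex [p,q,r] to [q,r] − [p,r] + [p,q]. For instance
  ∂[v_2,v_4,v_7] = [v_4,v_7] − [v_2,v_7] + [v_2,v_4].
The 10×1 boundary matrix has rank 1 and Smith normal form diag(1).

Computing H_k = (kernel of ∂_k) / (image of ∂_{k+1}):

  H_0: rank C_0 − rank ∂_1 = 8 − 6 = 2, and the invariant factors of ∂_1 are all 1, so H_0 ≅ Z^2.
  H_1: rank ker ∂_1 − rank ∂_2 = (10 − 6) − 1 = 3, and the invariant factors of ∂_2 are all 1, so H_1 ≅ Z^3.
  H_2: rank ker ∂_2 − rank ∂_3 = (1 − 1) − 0 = 0, and there is no ∂_3, so H_2 ≅ 0.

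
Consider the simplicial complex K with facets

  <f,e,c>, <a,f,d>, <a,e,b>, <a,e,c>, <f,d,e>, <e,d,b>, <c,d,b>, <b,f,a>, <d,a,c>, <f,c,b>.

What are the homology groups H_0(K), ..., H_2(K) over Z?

H_0 ≅ Z,  H_1 ≅ Z/2,  H_2 = 0.

Order the vertices as a < b < c < d < e < f. Listing each simplex with vertices in this order, K has dimension 2 with simplices:

  0-simplices (6): a, b, c, d, e, f
  1-simplices (15): ab, ac, ad, ae, af, bc, bd, be, bf, cd, ce, cf, de, df, ef
  2-simplices (10): abe, abf, acd, ace, adf, bcd, bcf, bde, cef, def

giving chain groups C_0 ≅ Z^6, C_1 ≅ Z^15, C_2 ≅ Z^10.

Boundary ∂_1: C_1 → C_0 is given by ∂[p,q] = [q] − [p]. For instance
  ∂bf = f − b.
This gives a 6×15 integer matrix of rank 5; reducing to Smith normal form yields diagonal entries (1,1,1,1,1).

Boundary ∂_2: C_2 → C_1 acts by ∂[p,q,r] = [q,r] − [p,r] + [p,q]. For instance
  ∂bcd = cd − bd + bc,
  ∂abf = bf − af + ab.
This gives a 15×10 integer matrix of rank 10; reducing to Smith normal form yields diagonal entries (1,1,1,1,1,1,1,1,1,2).

Now H_k = ker ∂_k / im ∂_{k+1}, so:

  H_0: rank C_0 − rank ∂_1 = 6 − 5 = 1, and the invariant factors of ∂_1 are all 1, so H_0 ≅ Z.
  H_1: rank ker ∂_1 − rank ∂_2 = (15 − 5) − 10 = 0, and ∂_2 has invariant factor 2 > 1, so H_1 ≅ Z/2.
  H_2: rank ker ∂_2 − rank ∂_3 = (10 − 10) − 0 = 0, and there is no ∂_3, so H_2 ≅ 0.

As a check, the Euler characteristic is 6 − 15 + 10 = 1, which agrees with 1 − 0 + 0 = 1.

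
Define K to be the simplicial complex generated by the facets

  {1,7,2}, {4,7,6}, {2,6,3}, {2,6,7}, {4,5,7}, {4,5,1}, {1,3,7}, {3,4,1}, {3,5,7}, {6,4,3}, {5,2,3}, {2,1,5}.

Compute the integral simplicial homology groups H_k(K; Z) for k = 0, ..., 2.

H_0 = Z,  H_1 = Z_2,  H_2 = 0.

Order the vertices as 1 < 2 < 3 < 4 < 5 < 6 < 7. Listing each simplex with vertices in this order, K has dimension 2 with simplices:

  0-simplices (7): [1], [2], [3], [4], [5], [6], [7]
  1-simplices (18): [1,2], [1,3], [1,4], [1,5], [1,7], [2,3], [2,5], [2,6], [2,7], [3,4], [3,5], [3,6], [3,7], [4,5], [4,6], [4,7], [5,7], [6,7]
  2-simplices (12): [1,2,5], [1,2,7], [1,3,4], [1,3,7], [1,4,5], [2,3,5], [2,3,6], [2,6,7], [3,4,6], [3,5,7], [4,5,7], [4,6,7]

so the chain groups are C_0 ≅ Z^7, C_1 ≅ Z^18, C_2 ≅ Z^12.

∂_1: C_1 → C_0 is given by ∂[p,q] = [q] − [p].
The resulting 7×18 matrix has rank 6, and its Smith normal form has invariant factors (1,1,1,1,1,1).

Boundary ∂_2: C_2 → C_1 maps a triangle to the signed sum of its edges. For instance
  ∂[3,4,6] = [4,6] − [3,6] + [3,4],
  ∂[3,5,7] = [5,7] − [3,7] + [3,5].
The resulting 18×12 matrix has rank 12, and its Smith normal form has invariant factors (1,1,1,1,1,1,1,1,1,1,1,2).

Now H_k = ker ∂_k / im ∂_{k+1}, so:

  H_0: rank C_0 − rank ∂_1 = 7 − 6 = 1, and the invariant factors of ∂_1 are all 1, so H_0 ≅ Z.
  H_1: rank ker ∂_1 − rank ∂_2 = (18 − 6) − 12 = 0, and ∂_2 has invariant factor 2 > 1, so H_1 ≅ Z_2.
  H_2: rank ker ∂_2 − rank ∂_3 = (12 − 12) − 0 = 0, and there is no ∂_3, so H_2 ≅ 0.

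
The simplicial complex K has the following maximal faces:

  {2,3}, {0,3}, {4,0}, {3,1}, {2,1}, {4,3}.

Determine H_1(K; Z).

Order the vertices as 0 < 1 < 2 < 3 < 4. Listing each simplex with vertices in this order, K has dimension 1 with simplices:

  0-simplices (5): [0], [1], [2], [3], [4]
  1-simplices (6): [0,3], [0,4], [1,2], [1,3], [2,3], [3,4]

so the chain groups are C_0 ≅ Z^5, C_1 ≅ Z^6.

Boundary ∂_1: C_1 → C_0 is given by ∂[p,q] = [q] − [p].
As a 5×6 matrix over Z this has rank 4, with invariant factors (1,1,1,1).

Computing H_k = (kernel of ∂_k) / (image of ∂_{k+1}):

  H_1: rank ker ∂_1 − rank ∂_2 = (6 − 4) − 0 = 2, and there is no ∂_2, so H_1 ≅ Z^2.

H_1 ≅ Z^2.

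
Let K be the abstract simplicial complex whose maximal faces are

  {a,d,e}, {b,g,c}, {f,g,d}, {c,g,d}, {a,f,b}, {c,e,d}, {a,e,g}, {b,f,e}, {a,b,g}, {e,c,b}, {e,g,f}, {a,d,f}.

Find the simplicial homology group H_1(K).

We work with the vertex ordering a < b < c < d < e < f < g. The simplices of K, each written with vertices in increasing order, are:

  0-simplices (7): a, b, c, d, e, f, g
  1-simplices (18): ab, ad, ae, af, ag, bc, be, bf, bg, cd, ce, cg, de, df, dg, ef, eg, fg
  2-simplices (12): abf, abg, ade, adf, aeg, bce, bcg, bef, cde, cdg, dfg, efg

Hence C_0 ≅ Z^7, C_1 ≅ Z^18, C_2 ≅ Z^12.

Boundary ∂_1: C_1 → C_0 sends each edge [p,q] (with p < q) to q − p. For instance
  ∂cd = d − c.
This gives a 7×18 integer matrix of rank 6; reducing to Smith normal form yields diagonal entries (1,1,1,1,1,1).

∂_2: C_2 → C_1 acts by ∂[p,q,r] = [q,r] − [p,r] + [p,q]. For instance
  ∂cde = de − ce + cd,
  ∂adf = df − af + ad.
As a 18×12 matrix over Z this has rank 12, with invariant factors (1,1,1,1,1,1,1,1,1,1,1,2).

Reading off H_k = ker ∂_k / im ∂_{k+1}:

  H_1: rank ker ∂_1 − rank ∂_2 = (18 − 6) − 12 = 0, and ∂_2 has invariant factor 2 > 1, so H_1 = Z/2.

(K is a triangulation of the real projective plane RP^2.)

H_1 = Z/2.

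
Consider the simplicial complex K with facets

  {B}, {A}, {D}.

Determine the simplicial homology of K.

H_0 ≅ Z^3.

Fix the vertex order A < B < D and write every simplex with vertices in increasing order. Then dim K = 0 and the simplices of K are:

  0-simplices (3): A, B, D

giving chain groups C_0 ≅ Z^3.

Computing H_k = (kernel of ∂_k) / (image of ∂_{k+1}):

  H_0: rank C_0 − rank ∂_1 = 3 − 0 = 3, and there is no ∂_1, so H_0 = Z^3.

(K is a triangulation of a set of 3 points.)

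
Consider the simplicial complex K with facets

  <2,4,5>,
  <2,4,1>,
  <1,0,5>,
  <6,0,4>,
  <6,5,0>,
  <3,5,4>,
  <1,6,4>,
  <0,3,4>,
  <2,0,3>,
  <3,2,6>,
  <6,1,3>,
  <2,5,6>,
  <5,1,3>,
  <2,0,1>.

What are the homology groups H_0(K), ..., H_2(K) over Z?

Take the total order 0 < 1 < 2 < 3 < 4 < 5 < 6 on the vertex set. Then K (dimension 2) consists of the simplices:

  0-simplices (7): [0], [1], [2], [3], [4], [5], [6]
  1-simplices (21): [0,1], [0,2], [0,3], [0,4], [0,5], [0,6], [1,2], [1,3], [1,4], [1,5], [1,6], [2,3], [2,4], [2,5], [2,6], [3,4], [3,5], [3,6], [4,5], [4,6], [5,6]
  2-simplices (14): [0,1,2], [0,1,5], [0,2,3], [0,3,4], [0,4,6], [0,5,6], [1,2,4], [1,3,5], [1,3,6], [1,4,6], [2,3,6], [2,4,5], [2,5,6], [3,4,5]

so the chain groups are C_0 ≅ Z^7, C_1 ≅ Z^21, C_2 ≅ Z^14.

Boundary ∂_1: C_1 → C_0 sends each edge [p,q] (with p < q) to q − p. For instance
  ∂[0,1] = [1] − [0].
As a 7×21 matrix over Z this has rank 6, with invariant factors (1,1,1,1,1,1).

∂_2: C_2 → C_1 acts by ∂[p,q,r] = [q,r] − [p,r] + [p,q]. For instance
  ∂[2,5,6] = [5,6] − [2,6] + [2,5],
  ∂[0,3,4] = [3,4] − [0,4] + [0,3].
As a 21×14 matrix over Z this has rank 13, with invariant factors (1,1,1,1,1,1,1,1,1,1,1,1,1).

From H_k ≅ ker(∂_k) / im(∂_{k+1}) we obtain:

  H_0: rank C_0 − rank ∂_1 = 7 − 6 = 1, and the invariant factors of ∂_1 are all 1, so H_0 ≅ Z.
  H_1: rank ker ∂_1 − rank ∂_2 = (21 − 6) − 13 = 2, and the invariant factors of ∂_2 are all 1, so H_1 ≅ Z^2.
  H_2: rank ker ∂_2 − rank ∂_3 = (14 − 13) − 0 = 1, and there is no ∂_3, so H_2 ≅ Z.

(K is a triangulation of the torus T^2.)

H_0 ≅ Z,  H_1 ≅ Z^2,  H_2 ≅ Z.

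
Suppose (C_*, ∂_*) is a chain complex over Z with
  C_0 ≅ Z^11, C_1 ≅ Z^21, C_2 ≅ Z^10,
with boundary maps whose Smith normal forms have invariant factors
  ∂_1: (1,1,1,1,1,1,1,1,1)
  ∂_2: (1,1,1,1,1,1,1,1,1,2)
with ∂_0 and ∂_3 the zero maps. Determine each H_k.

H_0 = Z^2,  H_1 = Z^2 ⊕ Z/2,  H_2 = 0.

H_0: b_0 = 11 − 0 − 9 = 2; torsion from ∂_1 factors > 1: none. So H_0 = Z^2.
H_1: b_1 = 21 − 9 − 10 = 2; torsion from ∂_2 factors > 1: [2]. So H_1 = Z^2 ⊕ Z/2.
H_2: b_2 = 10 − 10 − 0 = 0; torsion from ∂_3 factors > 1: none. So H_2 = 0.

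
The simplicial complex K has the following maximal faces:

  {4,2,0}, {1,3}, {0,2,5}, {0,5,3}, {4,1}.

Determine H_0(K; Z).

Fix the vertex order 0 < 1 < 2 < 3 < 4 < 5 and write every simplex with vertices in increasing order. Then dim K = 2 and the simplices of K are:

  0-simplices (6): [0], [1], [2], [3], [4], [5]
  1-simplices (9): [0,2], [0,3], [0,4], [0,5], [1,3], [1,4], [2,4], [2,5], [3,5]
  2-simplices (3): [0,2,4], [0,2,5], [0,3,5]

so the chain groups are C_0 ≅ Z^6, C_1 ≅ Z^9, C_2 ≅ Z^3.

Boundary ∂_1: C_1 → C_0 is given by ∂[p,q] = [q] − [p].
As a 6×9 matrix over Z this has rank 5, with invariant factors (1,1,1,1,1).

∂_2: C_2 → C_1 maps a triangle to the signed sum of its edges. For instance
  ∂[0,2,5] = [2,5] − [0,5] + [0,2],
  ∂[0,2,4] = [2,4] − [0,4] + [0,2].
This gives a 9×3 integer matrix of rank 3; reducing to Smith normal form yields diagonal entries (1,1,1).

Now H_k = ker ∂_k / im ∂_{k+1}, so:

  H_0: rank C_0 − rank ∂_1 = 6 − 5 = 1, and the invariant factors of ∂_1 are all 1, so H_0 = Z.

H_0 ≅ Z.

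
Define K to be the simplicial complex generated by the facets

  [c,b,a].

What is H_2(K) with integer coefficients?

H_2 = 0.

K has 3 vertices, 3 edges, 1 triangle.
rank ∂_2 = 1, rank ∂_3 = 0 ⇒ b_2 = 1 − 1 − 0 = 0. So H_2 ≅ 0.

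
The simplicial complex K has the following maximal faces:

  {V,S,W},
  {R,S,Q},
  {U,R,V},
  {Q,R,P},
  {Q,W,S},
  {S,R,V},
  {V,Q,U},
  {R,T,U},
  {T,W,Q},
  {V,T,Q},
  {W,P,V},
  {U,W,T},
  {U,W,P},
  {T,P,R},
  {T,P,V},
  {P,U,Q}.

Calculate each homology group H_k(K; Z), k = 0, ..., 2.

H_0 = Z,  H_1 = Z^2,  H_2 = Z.

We work with the vertex ordering P < Q < R < S < T < U < V < W. The simplices of K, each written with vertices in increasing order, are:

  0-simplices (8): P, Q, R, S, T, U, V, W
  1-simplices (24): PQ, PR, PT, PU, PV, PW, QR, QS, QT, QU, QV, QW, RS, RT, RU, RV, SV, SW, TU, TV, TW, UV, UW, VW
  2-simplices (16): PQR, PQU, PRT, PTV, PUW, PVW, QRS, QSW, QTV, QTW, QUV, RSV, RTU, RUV, SVW, TUW

giving chain groups C_0 ≅ Z^8, C_1 ≅ Z^24, C_2 ≅ Z^16.

Boundary ∂_1: C_1 → C_0 maps an edge to its endpoints' difference, ∂[p,q] = q − p.
The 8×24 boundary matrix has rank 7 and Smith normal form diag(1,1,1,1,1,1,1).

Boundary ∂_2: C_2 → C_1 maps a triangle to the signed sum of its edges. For instance
  ∂PVW = VW − PW + PV,
  ∂QTW = TW − QW + QT.
The resulting 24×16 matrix has rank 15, and its Smith normal form has invariant factors (1,1,1,1,1,1,1,1,1,1,1,1,1,1,1).

Computing H_k = (kernel of ∂_k) / (image of ∂_{k+1}):

  H_0: rank C_0 − rank ∂_1 = 8 − 7 = 1, and the invariant factors of ∂_1 are all 1, so H_0 ≅ Z.
  H_1: rank ker ∂_1 − rank ∂_2 = (24 − 7) − 15 = 2, and the invariant factors of ∂_2 are all 1, so H_1 ≅ Z^2.
  H_2: rank ker ∂_2 − rank ∂_3 = (16 − 15) − 0 = 1, and there is no ∂_3, so H_2 ≅ Z.

As a check, the Euler characteristic is 8 − 24 + 16 = 0, which agrees with 1 − 2 + 1 = 0.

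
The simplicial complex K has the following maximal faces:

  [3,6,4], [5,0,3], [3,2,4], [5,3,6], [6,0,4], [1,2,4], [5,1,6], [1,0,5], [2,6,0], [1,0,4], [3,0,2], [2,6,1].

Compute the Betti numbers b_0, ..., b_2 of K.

Take the total order 0 < 1 < 2 < 3 < 4 < 5 < 6 on the vertex set. Then K (dimension 2) consists of the simplices:

  0-simplices (7): [0], [1], [2], [3], [4], [5], [6]
  1-simplices (18): [0,1], [0,2], [0,3], [0,4], [0,5], [0,6], [1,2], [1,4], [1,5], [1,6], [2,3], [2,4], [2,6], [3,4], [3,5], [3,6], [4,6], [5,6]
  2-simplices (12): [0,1,4], [0,1,5], [0,2,3], [0,2,6], [0,3,5], [0,4,6], [1,2,4], [1,2,6], [1,5,6], [2,3,4], [3,4,6], [3,5,6]

giving chain groups C_0 ≅ Z^7, C_1 ≅ Z^18, C_2 ≅ Z^12.

Boundary ∂_1: C_1 → C_0 is given by ∂[p,q] = [q] − [p].
The 7×18 boundary matrix has rank 6 and Smith normal form diag(1,1,1,1,1,1).

∂_2: C_2 → C_1 maps a triangle to the signed sum of its edges. For instance
  ∂[0,3,5] = [3,5] − [0,5] + [0,3],
  ∂[0,2,6] = [2,6] − [0,6] + [0,2].
This gives a 18×12 integer matrix of rank 12; reducing to Smith normal form yields diagonal entries (1,1,1,1,1,1,1,1,1,1,1,2).

Computing H_k = (kernel of ∂_k) / (image of ∂_{k+1}):

  H_0: rank C_0 − rank ∂_1 = 7 − 6 = 1, and the invariant factors of ∂_1 are all 1, so H_0 ≅ Z.
  H_1: rank ker ∂_1 − rank ∂_2 = (18 − 6) − 12 = 0, and ∂_2 has invariant factor 2 > 1, so H_1 ≅ Z/2Z.
  H_2: rank ker ∂_2 − rank ∂_3 = (12 − 12) − 0 = 0, and there is no ∂_3, so H_2 ≅ 0.

Hence the Betti numbers are b_0 = 1, b_1 = 0, b_2 = 0.

b_0 = 1, b_1 = 0, b_2 = 0.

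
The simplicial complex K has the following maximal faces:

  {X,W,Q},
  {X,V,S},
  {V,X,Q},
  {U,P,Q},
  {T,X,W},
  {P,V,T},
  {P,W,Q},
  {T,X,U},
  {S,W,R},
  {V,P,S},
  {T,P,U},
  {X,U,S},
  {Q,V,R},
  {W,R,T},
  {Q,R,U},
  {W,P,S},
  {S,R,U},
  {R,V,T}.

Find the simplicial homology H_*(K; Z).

Take the total order P < Q < R < S < T < U < V < W < X on the vertex set. Then K (dimension 2) consists of the simplices:

  0-simplices (9): P, Q, R, S, T, U, V, W, X
  1-simplices (27): PQ, PS, PT, PU, PV, PW, QR, QU, QV, QW, QX, RS, RT, RU, RV, RW, SU, SV, SW, SX, TU, TV, TW, TX, UX, VX, WX
  2-simplices (18): PQU, PQW, PSV, PSW, PTU, PTV, QRU, QRV, QVX, QWX, RSU, RSW, RTV, RTW, SUX, SVX, TUX, TWX

so the chain groups are C_0 ≅ Z^9, C_1 ≅ Z^27, C_2 ≅ Z^18.

∂_1: C_1 → C_0 maps an edge to its endpoints' difference, ∂[p,q] = q − p.
As a 9×27 matrix over Z this has rank 8, with invariant factors (1,1,1,1,1,1,1,1).

∂_2: C_2 → C_1 acts by ∂[p,q,r] = [q,r] − [p,r] + [p,q]. For instance
  ∂SUX = UX − SX + SU,
  ∂QVX = VX − QX + QV.
The resulting 27×18 matrix has rank 17, and its Smith normal form has invariant factors (1,1,1,1,1,1,1,1,1,1,1,1,1,1,1,1,1).

From H_k ≅ ker(∂_k) / im(∂_{k+1}) we obtain:

  H_0: rank C_0 − rank ∂_1 = 9 − 8 = 1, and the invariant factors of ∂_1 are all 1, so H_0 = Z.
  H_1: rank ker ∂_1 − rank ∂_2 = (27 − 8) − 17 = 2, and the invariant factors of ∂_2 are all 1, so H_1 = Z^2.
  H_2: rank ker ∂_2 − rank ∂_3 = (18 − 17) − 0 = 1, and there is no ∂_3, so H_2 = Z.

H_0 ≅ Z,  H_1 ≅ Z^2,  H_2 ≅ Z.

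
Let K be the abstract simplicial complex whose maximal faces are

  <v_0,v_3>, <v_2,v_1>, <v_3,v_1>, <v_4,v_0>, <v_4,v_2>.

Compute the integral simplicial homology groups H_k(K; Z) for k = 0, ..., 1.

We work with the vertex ordering v_0 < v_1 < v_2 < v_3 < v_4. The simplices of K, each written with vertices in increasing order, are:

  0-simplices (5): [v_0], [v_1], [v_2], [v_3], [v_4]
  1-simplices (5): [v_0,v_3], [v_0,v_4], [v_1,v_2], [v_1,v_3], [v_2,v_4]

so the chain groups are C_0 ≅ Z^5, C_1 ≅ Z^5.

∂_1: C_1 → C_0 sends each edge [p,q] (with p < q) to q − p.
The resulting 5×5 matrix has rank 4, and its Smith normal form has invariant factors (1,1,1,1).

Computing H_k = (kernel of ∂_k) / (image of ∂_{k+1}):

  H_0: rank C_0 − rank ∂_1 = 5 − 4 = 1, and the invariant factors of ∂_1 are all 1, so H_0 = Z.
  H_1: rank ker ∂_1 − rank ∂_2 = (5 − 4) − 0 = 1, and there is no ∂_2, so H_1 = Z.

H_0 ≅ Z,  H_1 ≅ Z.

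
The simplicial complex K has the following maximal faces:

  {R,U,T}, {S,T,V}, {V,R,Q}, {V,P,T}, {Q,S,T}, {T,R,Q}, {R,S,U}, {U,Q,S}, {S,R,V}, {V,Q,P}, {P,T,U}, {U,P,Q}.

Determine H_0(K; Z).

Fix the vertex order P < Q < R < S < T < U < V and write every simplex with vertices in increasing order. Then dim K = 2 and the simplices of K are:

  0-simplices (7): P, Q, R, S, T, U, V
  1-simplices (18): PQ, PT, PU, PV, QR, QS, QT, QU, QV, RS, RT, RU, RV, ST, SU, SV, TU, TV
  2-simplices (12): PQU, PQV, PTU, PTV, QRT, QRV, QST, QSU, RSU, RSV, RTU, STV

giving chain groups C_0 ≅ Z^7, C_1 ≅ Z^18, C_2 ≅ Z^12.

The boundary map ∂_1: C_1 → C_0 maps an edge to its endpoints' difference, ∂[p,q] = q − p. For instance
  ∂SU = U − S.
The resulting 7×18 matrix has rank 6, and its Smith normal form has invariant factors (1,1,1,1,1,1).

Boundary ∂_2: C_2 → C_1 maps a triangle to the signed sum of its edges. For instance
  ∂RSV = SV − RV + RS,
  ∂STV = TV − SV + ST.
As a 18×12 matrix over Z this has rank 12, with invariant factors (1,1,1,1,1,1,1,1,1,1,1,2).

Now H_k = ker ∂_k / im ∂_{k+1}, so:

  H_0: rank C_0 − rank ∂_1 = 7 − 6 = 1, and the invariant factors of ∂_1 are all 1, so H_0 ≅ Z.

(K is a triangulation of the real projective plane RP^2.)

H_0 = Z.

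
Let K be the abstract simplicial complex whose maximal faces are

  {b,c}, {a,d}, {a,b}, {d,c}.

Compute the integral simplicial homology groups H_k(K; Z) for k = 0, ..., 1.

Take the total order a < b < c < d on the vertex set. Then K (dimension 1) consists of the simplices:

  0-simplices (4): a, b, c, d
  1-simplices (4): ab, ad, bc, cd

giving chain groups C_0 ≅ Z^4, C_1 ≅ Z^4.

The boundary map ∂_1: C_1 → C_0 maps an edge to its endpoints' difference, ∂[p,q] = q − p.
This gives a 4×4 integer matrix of rank 3; reducing to Smith normal form yields diagonal entries (1,1,1).

Reading off H_k = ker ∂_k / im ∂_{k+1}:

  H_0: rank C_0 − rank ∂_1 = 4 − 3 = 1, and the invariant factors of ∂_1 are all 1, so H_0 ≅ Z.
  H_1: rank ker ∂_1 − rank ∂_2 = (4 − 3) − 0 = 1, and there is no ∂_2, so H_1 ≅ Z.

H_0 ≅ Z,  H_1 ≅ Z.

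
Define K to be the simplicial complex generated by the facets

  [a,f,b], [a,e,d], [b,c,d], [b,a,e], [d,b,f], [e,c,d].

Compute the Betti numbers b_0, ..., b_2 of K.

Fix the vertex order a < b < c < d < e < f and write every simplex with vertices in increasing order. Then dim K = 2 and the simplices of K are:

  0-simplices (6): a, b, c, d, e, f
  1-simplices (12): ab, ad, ae, af, bc, bd, be, bf, cd, ce, de, df
  2-simplices (6): abe, abf, ade, bcd, bdf, cde

giving chain groups C_0 ≅ Z^6, C_1 ≅ Z^12, C_2 ≅ Z^6.

∂_1: C_1 → C_0 sends each edge [p,q] (with p < q) to q − p.
This gives a 6×12 integer matrix of rank 5; reducing to Smith normal form yields diagonal entries (1,1,1,1,1).

Boundary ∂_2: C_2 → C_1 acts by ∂[p,q,r] = [q,r] − [p,r] + [p,q]. For instance
  ∂bdf = df − bf + bd,
  ∂abe = be − ae + ab.
The resulting 12×6 matrix has rank 6, and its Smith normal form has invariant factors (1,1,1,1,1,1).

Reading off H_k = ker ∂_k / im ∂_{k+1}:

  H_0: rank C_0 − rank ∂_1 = 6 − 5 = 1, and the invariant factors of ∂_1 are all 1, so H_0 = Z.
  H_1: rank ker ∂_1 − rank ∂_2 = (12 − 5) − 6 = 1, and the invariant factors of ∂_2 are all 1, so H_1 = Z.
  H_2: rank ker ∂_2 − rank ∂_3 = (6 − 6) − 0 = 0, and there is no ∂_3, so H_2 = 0.

(K is a triangulation of the cylinder S^1 x I.)

Hence the Betti numbers are b_0 = 1, b_1 = 1, b_2 = 0.

b_0 = 1, b_1 = 1, b_2 = 0.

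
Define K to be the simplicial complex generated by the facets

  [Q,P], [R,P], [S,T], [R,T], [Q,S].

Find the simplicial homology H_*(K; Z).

H_0 = Z,  H_1 = Z.

Take the total order P < Q < R < S < T on the vertex set. Then K (dimension 1) consists of the simplices:

  0-simplices (5): P, Q, R, S, T
  1-simplices (5): PQ, PR, QS, RT, ST

giving chain groups C_0 ≅ Z^5, C_1 ≅ Z^5.

∂_1: C_1 → C_0 sends each edge [p,q] (with p < q) to q − p. For instance
  ∂QS = S − Q.
The 5×5 boundary matrix has rank 4 and Smith normal form diag(1,1,1,1).

Now H_k = ker ∂_k / im ∂_{k+1}, so:

  H_0: rank C_0 − rank ∂_1 = 5 − 4 = 1, and the invariant factors of ∂_1 are all 1, so H_0 ≅ Z.
  H_1: rank ker ∂_1 − rank ∂_2 = (5 − 4) − 0 = 1, and there is no ∂_2, so H_1 ≅ Z.

(K is a triangulation of the circle S^1.)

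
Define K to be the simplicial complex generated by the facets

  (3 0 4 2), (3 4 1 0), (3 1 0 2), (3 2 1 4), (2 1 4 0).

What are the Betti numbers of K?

b_0 = 1, b_1 = 0, b_2 = 0, b_3 = 1.

We work with the vertex ordering 0 < 1 < 2 < 3 < 4. The simplices of K, each written with vertices in increasing order, are:

  0-simplices (5): [0], [1], [2], [3], [4]
  1-simplices (10): [0,1], [0,2], [0,3], [0,4], [1,2], [1,3], [1,4], [2,3], [2,4], [3,4]
  2-simplices (10): [0,1,2], [0,1,3], [0,1,4], [0,2,3], [0,2,4], [0,3,4], [1,2,3], [1,2,4], [1,3,4], [2,3,4]
  3-simplices (5): [0,1,2,3], [0,1,2,4], [0,1,3,4], [0,2,3,4], [1,2,3,4]

so the chain groups are C_0 ≅ Z^5, C_1 ≅ Z^10, C_2 ≅ Z^10, C_3 ≅ Z^5.

Boundary ∂_1: C_1 → C_0 is given by ∂[p,q] = [q] − [p]. For instance
  ∂[0,3] = [3] − [0].
This gives a 5×10 integer matrix of rank 4; reducing to Smith normal form yields diagonal entries (1,1,1,1).

Boundary ∂_2: C_2 → C_1 sends each 2-simplex [p,q,r] to [q,r] − [p,r] + [p,q]. For instance
  ∂[0,2,4] = [2,4] − [0,4] + [0,2],
  ∂[1,3,4] = [3,4] − [1,4] + [1,3].
The resulting 10×10 matrix has rank 6, and its Smith normal form has invariant factors (1,1,1,1,1,1).

The boundary map ∂_3: C_3 → C_2 sends each 3-simplex σ to the alternating sum Σ_i (−1)^i (σ with its i-th vertex removed). For instance
  ∂[0,1,3,4] = [1,3,4] − [0,3,4] + [0,1,4] − [0,1,3],
  ∂[1,2,3,4] = [2,3,4] − [1,3,4] + [1,2,4] − [1,2,3].
The resulting 10×5 matrix has rank 4, and its Smith normal form has invariant factors (1,1,1,1).

Computing H_k = (kernel of ∂_k) / (image of ∂_{k+1}):

  H_0: rank C_0 − rank ∂_1 = 5 − 4 = 1, and the invariant factors of ∂_1 are all 1, so H_0 ≅ Z.
  H_1: rank ker ∂_1 − rank ∂_2 = (10 − 4) − 6 = 0, and the invariant factors of ∂_2 are all 1, so H_1 ≅ 0.
  H_2: rank ker ∂_2 − rank ∂_3 = (10 − 6) − 4 = 0, and the invariant factors of ∂_3 are all 1, so H_2 ≅ 0.
  H_3: rank ker ∂_3 − rank ∂_4 = (5 − 4) − 0 = 1, and there is no ∂_4, so H_3 ≅ Z.

As a check, the Euler characteristic is 5 − 10 + 10 − 5 = 0, which agrees with 1 − 0 + 0 − 1 = 0.

Hence the Betti numbers are b_0 = 1, b_1 = 0, b_2 = 0, b_3 = 1.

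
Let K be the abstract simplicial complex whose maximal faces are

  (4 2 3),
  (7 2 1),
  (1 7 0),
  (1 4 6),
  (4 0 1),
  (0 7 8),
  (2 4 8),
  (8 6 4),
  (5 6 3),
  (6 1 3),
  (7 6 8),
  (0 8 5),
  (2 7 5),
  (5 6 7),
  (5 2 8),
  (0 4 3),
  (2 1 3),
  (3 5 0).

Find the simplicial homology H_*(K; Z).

Fix the vertex order 0 < 1 < 2 < 3 < 4 < 5 < 6 < 7 < 8 and write every simplex with vertices in increasing order. Then dim K = 2 and the simplices of K are:

  0-simplices (9): [0], [1], [2], [3], [4], [5], [6], [7], [8]
  1-simplices (27): (27 of them)
  2-simplices (18): [0,1,4], [0,1,7], [0,3,4], [0,3,5], [0,5,8], [0,7,8], [1,2,3], [1,2,7], [1,3,6], [1,4,6], [2,3,4], [2,4,8], [2,5,7], [2,5,8], [3,5,6], [4,6,8], [5,6,7], [6,7,8]

so the chain groups are C_0 ≅ Z^9, C_1 ≅ Z^27, C_2 ≅ Z^18.

Boundary ∂_1: C_1 → C_0 maps an edge to its endpoints' difference, ∂[p,q] = q − p.
As a 9×27 matrix over Z this has rank 8, with invariant factors (1,1,1,1,1,1,1,1).

The boundary map ∂_2: C_2 → C_1 sends each 2-simplex [p,q,r] to [q,r] − [p,r] + [p,q]. For instance
  ∂[5,6,7] = [6,7] − [5,7] + [5,6],
  ∂[1,4,6] = [4,6] − [1,6] + [1,4].
This gives a 27×18 integer matrix of rank 18; reducing to Smith normal form yields diagonal entries (1,1,1,1,1,1,1,1,1,1,1,1,1,1,1,1,1,2).

Now H_k = ker ∂_k / im ∂_{k+1}, so:

  H_0: rank C_0 − rank ∂_1 = 9 − 8 = 1, and the invariant factors of ∂_1 are all 1, so H_0 ≅ Z.
  H_1: rank ker ∂_1 − rank ∂_2 = (27 − 8) − 18 = 1, and ∂_2 has invariant factor 2 > 1, so H_1 ≅ Z ⊕ Z_2.
  H_2: rank ker ∂_2 − rank ∂_3 = (18 − 18) − 0 = 0, and there is no ∂_3, so H_2 ≅ 0.

H_0 ≅ Z,  H_1 ≅ Z ⊕ Z_2,  H_2 = 0.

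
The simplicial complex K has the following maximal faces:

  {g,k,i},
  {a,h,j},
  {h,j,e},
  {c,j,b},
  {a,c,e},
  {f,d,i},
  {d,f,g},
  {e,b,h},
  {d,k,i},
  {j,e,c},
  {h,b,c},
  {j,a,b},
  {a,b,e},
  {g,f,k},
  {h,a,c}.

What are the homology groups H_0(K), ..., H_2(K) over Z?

Take the total order a < b < c < d < e < f < g < h < i < j < k on the vertex set. Then K (dimension 2) consists of the simplices:

  0-simplices (11): a, b, c, d, e, f, g, h, i, j, k
  1-simplices (25): ab, ac, ae, ah, aj, bc, be, bh, bj, ce, ch, cj, df, dg, di, dk, eh, ej, fg, fi, fk, gi, gk, hj, ik
  2-simplices (15): abe, abj, ace, ach, ahj, bch, bcj, beh, cej, dfg, dfi, dik, ehj, fgk, gik

giving chain groups C_0 ≅ Z^11, C_1 ≅ Z^25, C_2 ≅ Z^15.

Boundary ∂_1: C_1 → C_0 is given by ∂[p,q] = [q] − [p]. For instance
  ∂bc = c − b.
As a 11×25 matrix over Z this has rank 9, with invariant factors (1,1,1,1,1,1,1,1,1).

The boundary map ∂_2: C_2 → C_1 acts by ∂[p,q,r] = [q,r] − [p,r] + [p,q]. For instance
  ∂abj = bj − aj + ab,
  ∂ach = ch − ah + ac.
This gives a 25×15 integer matrix of rank 15; reducing to Smith normal form yields diagonal entries (1,1,1,1,1,1,1,1,1,1,1,1,1,1,2).

Computing H_k = (kernel of ∂_k) / (image of ∂_{k+1}):

  H_0: rank C_0 − rank ∂_1 = 11 − 9 = 2, and the invariant factors of ∂_1 are all 1, so H_0 ≅ Z^2.
  H_1: rank ker ∂_1 − rank ∂_2 = (25 − 9) − 15 = 1, and ∂_2 has invariant factor 2 > 1, so H_1 ≅ Z ⊕ Z/2Z.
  H_2: rank ker ∂_2 − rank ∂_3 = (15 − 15) − 0 = 0, and there is no ∂_3, so H_2 ≅ 0.

H_0 = Z^2,  H_1 = Z ⊕ Z/2Z,  H_2 = 0.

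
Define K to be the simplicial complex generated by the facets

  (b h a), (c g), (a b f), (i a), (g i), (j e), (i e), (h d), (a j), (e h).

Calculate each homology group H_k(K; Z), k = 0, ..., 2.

Fix the vertex order a < b < c < d < e < f < g < h < i < j and write every simplex with vertices in increasing order. Then dim K = 2 and the simplices of K are:

  0-simplices (10): a, b, c, d, e, f, g, h, i, j
  1-simplices (13): ab, af, ah, ai, aj, bf, bh, cg, dh, eh, ei, ej, gi
  2-simplices (2): abf, abh

giving chain groups C_0 ≅ Z^10, C_1 ≅ Z^13, C_2 ≅ Z^2.

The boundary map ∂_1: C_1 → C_0 maps an edge to its endpoints' difference, ∂[p,q] = q − p.
As a 10×13 matrix over Z this has rank 9, with invariant factors (1,1,1,1,1,1,1,1,1).

∂_2: C_2 → C_1 acts by ∂[p,q,r] = [q,r] − [p,r] + [p,q]. For instance
  ∂abh = bh − ah + ab,
  ∂abf = bf − af + ab.
As a 13×2 matrix over Z this has rank 2, with invariant factors (1,1).

Reading off H_k = ker ∂_k / im ∂_{k+1}:

  H_0: rank C_0 − rank ∂_1 = 10 − 9 = 1, and the invariant factors of ∂_1 are all 1, so H_0 = Z.
  H_1: rank ker ∂_1 − rank ∂_2 = (13 − 9) − 2 = 2, and the invariant factors of ∂_2 are all 1, so H_1 = Z^2.
  H_2: rank ker ∂_2 − rank ∂_3 = (2 − 2) − 0 = 0, and there is no ∂_3, so H_2 = 0.

As a check, the Euler characteristic is 10 − 13 + 2 = -1, which agrees with 1 − 2 + 0 = -1.

H_0 ≅ Z,  H_1 ≅ Z^2,  H_2 = 0.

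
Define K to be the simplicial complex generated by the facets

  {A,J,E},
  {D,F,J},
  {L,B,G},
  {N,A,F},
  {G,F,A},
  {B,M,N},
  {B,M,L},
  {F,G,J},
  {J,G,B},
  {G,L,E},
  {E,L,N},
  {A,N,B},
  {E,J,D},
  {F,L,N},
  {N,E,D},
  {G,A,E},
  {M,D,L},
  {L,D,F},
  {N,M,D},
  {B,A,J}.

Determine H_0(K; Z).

H_0 ≅ Z.

K has 10 vertices, 30 edges, 20 triangles.
rank ∂_0 = 0, rank ∂_1 = 9 ⇒ b_0 = 10 − 0 − 9 = 1; all invariant factors of ∂_1 are 1 so no torsion. So H_0 ≅ Z.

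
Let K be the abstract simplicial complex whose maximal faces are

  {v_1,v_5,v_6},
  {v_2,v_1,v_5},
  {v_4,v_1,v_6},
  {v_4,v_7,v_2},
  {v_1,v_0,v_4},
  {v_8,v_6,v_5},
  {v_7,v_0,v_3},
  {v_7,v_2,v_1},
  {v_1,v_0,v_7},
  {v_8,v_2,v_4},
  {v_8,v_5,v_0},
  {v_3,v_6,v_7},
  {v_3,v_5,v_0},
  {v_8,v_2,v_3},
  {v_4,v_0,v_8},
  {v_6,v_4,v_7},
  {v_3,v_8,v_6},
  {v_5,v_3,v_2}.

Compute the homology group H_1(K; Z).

H_1 = Z ⊕ Z/2.

Order the vertices as v_0 < v_1 < v_2 < v_3 < v_4 < v_5 < v_6 < v_7 < v_8. Listing each simplex with vertices in this order, K has dimension 2 with simplices:

  0-simplices (9): [v_0], [v_1], [v_2], [v_3], [v_4], [v_5], [v_6], [v_7], [v_8]
  1-simplices (27): (27 of them)
  2-simplices (18): (18 of them)

Hence C_0 ≅ Z^9, C_1 ≅ Z^27, C_2 ≅ Z^18.

∂_1: C_1 → C_0 maps an edge to its endpoints' difference, ∂[p,q] = q − p. For instance
  ∂[v_2,v_4] = [v_4] − [v_2].
The 9×27 boundary matrix has rank 8 and Smith normal form diag(1,1,1,1,1,1,1,1).

Boundary ∂_2: C_2 → C_1 sends each 2-simplex [p,q,r] to [q,r] − [p,r] + [p,q]. For instance
  ∂[v_0,v_3,v_5] = [v_3,v_5] − [v_0,v_5] + [v_0,v_3],
  ∂[v_0,v_5,v_8] = [v_5,v_8] − [v_0,v_8] + [v_0,v_5].
The resulting 27×18 matrix has rank 18, and its Smith normal form has invariant factors (1,1,1,1,1,1,1,1,1,1,1,1,1,1,1,1,1,2).

From H_k ≅ ker(∂_k) / im(∂_{k+1}) we obtain:

  H_1: rank ker ∂_1 − rank ∂_2 = (27 − 8) − 18 = 1, and ∂_2 has invariant factor 2 > 1, so H_1 = Z ⊕ Z/2.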